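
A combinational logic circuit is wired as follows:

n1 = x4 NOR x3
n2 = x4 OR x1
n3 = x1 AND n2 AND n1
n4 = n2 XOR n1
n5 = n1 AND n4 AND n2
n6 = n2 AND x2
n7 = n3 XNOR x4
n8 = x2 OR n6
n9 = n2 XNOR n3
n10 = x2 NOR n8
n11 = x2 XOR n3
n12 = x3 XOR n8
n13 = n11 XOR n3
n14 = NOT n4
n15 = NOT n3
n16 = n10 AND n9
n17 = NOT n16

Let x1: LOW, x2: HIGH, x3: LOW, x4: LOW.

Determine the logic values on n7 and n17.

n7 = HIGH, n17 = HIGH

n1 = x4 NOR x3 = LOW NOR LOW = HIGH
n2 = x4 OR x1 = LOW OR LOW = LOW
n3 = x1 AND n2 AND n1 = LOW AND LOW AND HIGH = LOW
n6 = n2 AND x2 = LOW AND HIGH = LOW
n7 = n3 XNOR x4 = LOW XNOR LOW = HIGH
n8 = x2 OR n6 = HIGH OR LOW = HIGH
n9 = n2 XNOR n3 = LOW XNOR LOW = HIGH
n10 = x2 NOR n8 = HIGH NOR HIGH = LOW
n16 = n10 AND n9 = LOW AND HIGH = LOW
n17 = NOT n16 = NOT LOW = HIGH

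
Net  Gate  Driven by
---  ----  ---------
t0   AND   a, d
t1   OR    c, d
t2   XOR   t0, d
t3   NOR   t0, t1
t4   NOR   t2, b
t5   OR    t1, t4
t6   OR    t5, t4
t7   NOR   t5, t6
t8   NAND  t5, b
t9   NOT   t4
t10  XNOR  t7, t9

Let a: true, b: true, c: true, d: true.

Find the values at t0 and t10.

t0 = true, t10 = false

t0 = a AND d = true AND true = true
t1 = c OR d = true OR true = true
t2 = t0 XOR d = true XOR true = false
t4 = t2 NOR b = false NOR true = false
t5 = t1 OR t4 = true OR false = true
t6 = t5 OR t4 = true OR false = true
t7 = t5 NOR t6 = true NOR true = false
t9 = NOT t4 = NOT false = true
t10 = t7 XNOR t9 = false XNOR true = false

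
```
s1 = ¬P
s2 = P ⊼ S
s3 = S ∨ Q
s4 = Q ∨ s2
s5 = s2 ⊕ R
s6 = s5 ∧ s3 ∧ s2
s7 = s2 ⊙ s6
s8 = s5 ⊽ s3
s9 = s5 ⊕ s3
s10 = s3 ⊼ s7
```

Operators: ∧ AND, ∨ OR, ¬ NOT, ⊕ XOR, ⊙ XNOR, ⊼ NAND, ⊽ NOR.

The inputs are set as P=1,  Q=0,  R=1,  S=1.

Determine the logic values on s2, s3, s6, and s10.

s2 = P NAND S = 1 NAND 1 = 0
s3 = S OR Q = 1 OR 0 = 1
s5 = s2 XOR R = 0 XOR 1 = 1
s6 = s5 AND s3 AND s2 = 1 AND 1 AND 0 = 0
s7 = s2 XNOR s6 = 0 XNOR 0 = 1
s10 = s3 NAND s7 = 1 NAND 1 = 0

s2 = 0, s3 = 1, s6 = 0, s10 = 0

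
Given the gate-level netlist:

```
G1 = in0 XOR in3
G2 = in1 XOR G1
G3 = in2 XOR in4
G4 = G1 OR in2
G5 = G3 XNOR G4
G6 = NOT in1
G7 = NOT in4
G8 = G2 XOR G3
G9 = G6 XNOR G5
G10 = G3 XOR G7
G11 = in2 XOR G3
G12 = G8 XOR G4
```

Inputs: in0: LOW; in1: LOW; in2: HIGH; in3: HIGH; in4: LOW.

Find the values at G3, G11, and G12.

G3 = HIGH, G11 = LOW, G12 = HIGH

G1 = in0 XOR in3 = LOW XOR HIGH = HIGH
G2 = in1 XOR G1 = LOW XOR HIGH = HIGH
G3 = in2 XOR in4 = HIGH XOR LOW = HIGH
G4 = G1 OR in2 = HIGH OR HIGH = HIGH
G8 = G2 XOR G3 = HIGH XOR HIGH = LOW
G11 = in2 XOR G3 = HIGH XOR HIGH = LOW
G12 = G8 XOR G4 = LOW XOR HIGH = HIGH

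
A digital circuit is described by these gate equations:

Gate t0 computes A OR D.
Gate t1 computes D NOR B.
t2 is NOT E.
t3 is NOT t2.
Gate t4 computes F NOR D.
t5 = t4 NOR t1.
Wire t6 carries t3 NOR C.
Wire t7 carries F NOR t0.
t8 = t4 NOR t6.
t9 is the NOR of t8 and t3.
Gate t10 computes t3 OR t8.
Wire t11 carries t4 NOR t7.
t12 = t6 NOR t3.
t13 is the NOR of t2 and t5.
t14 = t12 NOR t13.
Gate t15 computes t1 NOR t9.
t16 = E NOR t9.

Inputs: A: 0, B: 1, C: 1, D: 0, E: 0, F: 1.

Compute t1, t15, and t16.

t1 = 0; t15 = 1; t16 = 1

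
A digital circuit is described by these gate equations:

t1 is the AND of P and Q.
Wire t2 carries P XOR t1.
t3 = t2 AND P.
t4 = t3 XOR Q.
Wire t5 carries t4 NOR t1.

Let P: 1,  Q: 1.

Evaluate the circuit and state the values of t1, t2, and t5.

t1 = 1, t2 = 0, t5 = 0

t1 = P AND Q = 1 AND 1 = 1
t2 = P XOR t1 = 1 XOR 1 = 0
t3 = t2 AND P = 0 AND 1 = 0
t4 = t3 XOR Q = 0 XOR 1 = 1
t5 = t4 NOR t1 = 1 NOR 1 = 0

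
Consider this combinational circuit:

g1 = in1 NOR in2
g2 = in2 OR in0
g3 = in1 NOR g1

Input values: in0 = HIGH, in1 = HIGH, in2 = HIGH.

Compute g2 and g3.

g2 = HIGH; g3 = LOW

g1 = in1 NOR in2 = HIGH NOR HIGH = LOW
g2 = in2 OR in0 = HIGH OR HIGH = HIGH
g3 = in1 NOR g1 = HIGH NOR LOW = LOW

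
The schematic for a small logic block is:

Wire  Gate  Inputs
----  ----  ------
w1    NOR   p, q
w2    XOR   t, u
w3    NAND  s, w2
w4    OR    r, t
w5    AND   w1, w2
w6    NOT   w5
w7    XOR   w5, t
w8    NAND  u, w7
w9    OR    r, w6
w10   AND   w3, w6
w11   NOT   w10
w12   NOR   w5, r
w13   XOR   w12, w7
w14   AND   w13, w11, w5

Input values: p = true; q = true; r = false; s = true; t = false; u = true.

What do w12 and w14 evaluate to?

w12 = true  w14 = false

w1 = p NOR q = true NOR true = false
w2 = t XOR u = false XOR true = true
w3 = s NAND w2 = true NAND true = false
w5 = w1 AND w2 = false AND true = false
w6 = NOT w5 = NOT false = true
w7 = w5 XOR t = false XOR false = false
w10 = w3 AND w6 = false AND true = false
w11 = NOT w10 = NOT false = true
w12 = w5 NOR r = false NOR false = true
w13 = w12 XOR w7 = true XOR false = true
w14 = w13 AND w11 AND w5 = true AND true AND false = false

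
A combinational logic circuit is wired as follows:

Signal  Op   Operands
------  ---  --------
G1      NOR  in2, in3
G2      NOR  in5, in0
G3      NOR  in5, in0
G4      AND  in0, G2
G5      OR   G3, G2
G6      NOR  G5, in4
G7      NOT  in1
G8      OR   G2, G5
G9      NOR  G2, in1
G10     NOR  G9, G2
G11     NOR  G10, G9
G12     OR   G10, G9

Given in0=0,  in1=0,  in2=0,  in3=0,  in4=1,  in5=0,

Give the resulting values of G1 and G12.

G1 = 1; G12 = 0

G1 = in2 NOR in3 = 0 NOR 0 = 1
G2 = in5 NOR in0 = 0 NOR 0 = 1
G9 = G2 NOR in1 = 1 NOR 0 = 0
G10 = G9 NOR G2 = 0 NOR 1 = 0
G12 = G10 OR G9 = 0 OR 0 = 0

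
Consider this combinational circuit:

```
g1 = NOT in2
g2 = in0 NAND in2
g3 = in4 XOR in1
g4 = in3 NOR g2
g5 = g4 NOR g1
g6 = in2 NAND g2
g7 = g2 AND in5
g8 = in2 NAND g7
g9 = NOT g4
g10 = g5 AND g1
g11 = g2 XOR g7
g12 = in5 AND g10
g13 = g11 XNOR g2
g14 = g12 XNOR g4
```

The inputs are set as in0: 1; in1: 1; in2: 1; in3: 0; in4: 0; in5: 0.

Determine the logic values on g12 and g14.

g12 = 0; g14 = 0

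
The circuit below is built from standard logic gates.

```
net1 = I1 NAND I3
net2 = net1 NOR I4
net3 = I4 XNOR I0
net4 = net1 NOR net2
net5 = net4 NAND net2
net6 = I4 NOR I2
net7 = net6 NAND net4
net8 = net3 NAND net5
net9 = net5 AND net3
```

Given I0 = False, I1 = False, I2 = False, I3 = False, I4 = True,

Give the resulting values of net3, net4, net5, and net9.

net1 = I1 NAND I3 = False NAND False = True
net2 = net1 NOR I4 = True NOR True = False
net3 = I4 XNOR I0 = True XNOR False = False
net4 = net1 NOR net2 = True NOR False = False
net5 = net4 NAND net2 = False NAND False = True
net9 = net5 AND net3 = True AND False = False

net3 = False  net4 = False  net5 = True  net9 = False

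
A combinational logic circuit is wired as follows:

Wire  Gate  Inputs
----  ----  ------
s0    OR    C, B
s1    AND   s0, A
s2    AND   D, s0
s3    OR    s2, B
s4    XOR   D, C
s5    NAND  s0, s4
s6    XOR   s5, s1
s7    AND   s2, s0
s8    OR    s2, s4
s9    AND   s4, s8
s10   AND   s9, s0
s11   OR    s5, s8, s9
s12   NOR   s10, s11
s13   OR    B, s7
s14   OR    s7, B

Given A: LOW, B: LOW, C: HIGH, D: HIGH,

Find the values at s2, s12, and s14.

s0 = C OR B = HIGH OR LOW = HIGH
s2 = D AND s0 = HIGH AND HIGH = HIGH
s4 = D XOR C = HIGH XOR HIGH = LOW
s5 = s0 NAND s4 = HIGH NAND LOW = HIGH
s7 = s2 AND s0 = HIGH AND HIGH = HIGH
s8 = s2 OR s4 = HIGH OR LOW = HIGH
s9 = s4 AND s8 = LOW AND HIGH = LOW
s10 = s9 AND s0 = LOW AND HIGH = LOW
s11 = s5 OR s8 OR s9 = HIGH OR HIGH OR LOW = HIGH
s12 = s10 NOR s11 = LOW NOR HIGH = LOW
s14 = s7 OR B = HIGH OR LOW = HIGH

s2 = HIGH; s12 = LOW; s14 = HIGH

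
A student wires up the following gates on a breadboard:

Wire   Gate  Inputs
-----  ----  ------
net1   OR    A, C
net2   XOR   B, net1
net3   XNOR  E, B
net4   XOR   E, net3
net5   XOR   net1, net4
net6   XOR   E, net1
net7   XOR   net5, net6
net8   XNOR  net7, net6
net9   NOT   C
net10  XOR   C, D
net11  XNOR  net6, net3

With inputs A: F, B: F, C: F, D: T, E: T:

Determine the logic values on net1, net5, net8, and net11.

net1 = F; net5 = T; net8 = F; net11 = F

net1 = A OR C = F OR F = F
net3 = E XNOR B = T XNOR F = F
net4 = E XOR net3 = T XOR F = T
net5 = net1 XOR net4 = F XOR T = T
net6 = E XOR net1 = T XOR F = T
net7 = net5 XOR net6 = T XOR T = F
net8 = net7 XNOR net6 = F XNOR T = F
net11 = net6 XNOR net3 = T XNOR F = F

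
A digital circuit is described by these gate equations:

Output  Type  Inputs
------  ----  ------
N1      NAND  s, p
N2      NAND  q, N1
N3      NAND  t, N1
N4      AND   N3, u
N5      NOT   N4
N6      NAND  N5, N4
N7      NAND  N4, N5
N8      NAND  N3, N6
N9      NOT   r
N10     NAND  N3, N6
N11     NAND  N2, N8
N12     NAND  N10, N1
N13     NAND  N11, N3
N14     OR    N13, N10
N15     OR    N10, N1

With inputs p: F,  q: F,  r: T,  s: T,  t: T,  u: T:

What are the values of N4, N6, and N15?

N4 = F, N6 = T, N15 = T

N1 = s NAND p = T NAND F = T
N3 = t NAND N1 = T NAND T = F
N4 = N3 AND u = F AND T = F
N5 = NOT N4 = NOT F = T
N6 = N5 NAND N4 = T NAND F = T
N10 = N3 NAND N6 = F NAND T = T
N15 = N10 OR N1 = T OR T = T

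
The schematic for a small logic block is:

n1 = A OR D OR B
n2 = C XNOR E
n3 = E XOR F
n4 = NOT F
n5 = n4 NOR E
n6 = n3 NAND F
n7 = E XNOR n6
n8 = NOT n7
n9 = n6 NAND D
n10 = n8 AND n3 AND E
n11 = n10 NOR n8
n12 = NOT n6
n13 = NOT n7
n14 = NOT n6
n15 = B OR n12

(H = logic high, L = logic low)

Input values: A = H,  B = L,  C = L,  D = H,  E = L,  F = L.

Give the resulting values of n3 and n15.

n3 = L, n15 = L

n3 = E XOR F = L XOR L = L
n6 = n3 NAND F = L NAND L = H
n12 = NOT n6 = NOT H = L
n15 = B OR n12 = L OR L = L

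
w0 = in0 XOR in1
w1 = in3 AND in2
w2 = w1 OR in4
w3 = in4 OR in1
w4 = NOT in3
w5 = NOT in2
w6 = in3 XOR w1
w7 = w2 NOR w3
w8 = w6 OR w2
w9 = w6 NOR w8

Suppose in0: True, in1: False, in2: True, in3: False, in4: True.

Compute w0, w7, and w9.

w0 = in0 XOR in1 = True XOR False = True
w1 = in3 AND in2 = False AND True = False
w2 = w1 OR in4 = False OR True = True
w3 = in4 OR in1 = True OR False = True
w6 = in3 XOR w1 = False XOR False = False
w7 = w2 NOR w3 = True NOR True = False
w8 = w6 OR w2 = False OR True = True
w9 = w6 NOR w8 = False NOR True = False

w0 = True; w7 = False; w9 = False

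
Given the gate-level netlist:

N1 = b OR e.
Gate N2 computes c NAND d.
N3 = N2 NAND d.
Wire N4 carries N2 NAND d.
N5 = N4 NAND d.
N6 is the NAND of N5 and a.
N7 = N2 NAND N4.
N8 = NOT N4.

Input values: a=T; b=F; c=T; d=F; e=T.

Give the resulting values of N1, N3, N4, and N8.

N1 = b OR e = F OR T = T
N2 = c NAND d = T NAND F = T
N3 = N2 NAND d = T NAND F = T
N4 = N2 NAND d = T NAND F = T
N8 = NOT N4 = NOT T = F

N1 = T  N3 = T  N4 = T  N8 = F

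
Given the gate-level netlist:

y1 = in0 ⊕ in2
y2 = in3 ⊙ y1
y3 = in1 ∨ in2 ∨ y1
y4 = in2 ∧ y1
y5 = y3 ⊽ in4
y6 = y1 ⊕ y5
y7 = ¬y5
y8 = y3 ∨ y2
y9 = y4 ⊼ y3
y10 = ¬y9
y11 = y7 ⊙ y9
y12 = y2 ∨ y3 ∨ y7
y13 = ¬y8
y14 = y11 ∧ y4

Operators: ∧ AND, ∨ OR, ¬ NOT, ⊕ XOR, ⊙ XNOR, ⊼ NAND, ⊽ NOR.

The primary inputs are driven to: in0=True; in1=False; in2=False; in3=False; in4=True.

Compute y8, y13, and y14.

y8 = True, y13 = False, y14 = False

y1 = in0 XOR in2 = True XOR False = True
y2 = in3 XNOR y1 = False XNOR True = False
y3 = in1 OR in2 OR y1 = False OR False OR True = True
y4 = in2 AND y1 = False AND True = False
y5 = y3 NOR in4 = True NOR True = False
y7 = NOT y5 = NOT False = True
y8 = y3 OR y2 = True OR False = True
y9 = y4 NAND y3 = False NAND True = True
y11 = y7 XNOR y9 = True XNOR True = True
y13 = NOT y8 = NOT True = False
y14 = y11 AND y4 = True AND False = False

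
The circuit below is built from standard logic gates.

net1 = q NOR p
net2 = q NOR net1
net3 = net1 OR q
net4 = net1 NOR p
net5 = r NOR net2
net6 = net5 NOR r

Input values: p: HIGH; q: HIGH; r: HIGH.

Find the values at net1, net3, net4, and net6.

net1 = LOW, net3 = HIGH, net4 = LOW, net6 = LOW

net1 = q NOR p = HIGH NOR HIGH = LOW
net2 = q NOR net1 = HIGH NOR LOW = LOW
net3 = net1 OR q = LOW OR HIGH = HIGH
net4 = net1 NOR p = LOW NOR HIGH = LOW
net5 = r NOR net2 = HIGH NOR LOW = LOW
net6 = net5 NOR r = LOW NOR HIGH = LOW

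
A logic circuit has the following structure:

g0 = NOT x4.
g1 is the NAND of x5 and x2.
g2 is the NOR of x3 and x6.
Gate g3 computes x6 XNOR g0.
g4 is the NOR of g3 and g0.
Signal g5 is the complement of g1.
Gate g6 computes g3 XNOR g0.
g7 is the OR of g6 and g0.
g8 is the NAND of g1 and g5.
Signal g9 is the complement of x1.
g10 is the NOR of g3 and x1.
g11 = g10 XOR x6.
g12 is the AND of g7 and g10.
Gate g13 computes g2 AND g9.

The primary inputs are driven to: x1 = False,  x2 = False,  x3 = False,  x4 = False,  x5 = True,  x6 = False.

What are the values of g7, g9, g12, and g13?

g7 = True; g9 = True; g12 = True; g13 = True

g0 = NOT x4 = NOT False = True
g2 = x3 NOR x6 = False NOR False = True
g3 = x6 XNOR g0 = False XNOR True = False
g6 = g3 XNOR g0 = False XNOR True = False
g7 = g6 OR g0 = False OR True = True
g9 = NOT x1 = NOT False = True
g10 = g3 NOR x1 = False NOR False = True
g12 = g7 AND g10 = True AND True = True
g13 = g2 AND g9 = True AND True = True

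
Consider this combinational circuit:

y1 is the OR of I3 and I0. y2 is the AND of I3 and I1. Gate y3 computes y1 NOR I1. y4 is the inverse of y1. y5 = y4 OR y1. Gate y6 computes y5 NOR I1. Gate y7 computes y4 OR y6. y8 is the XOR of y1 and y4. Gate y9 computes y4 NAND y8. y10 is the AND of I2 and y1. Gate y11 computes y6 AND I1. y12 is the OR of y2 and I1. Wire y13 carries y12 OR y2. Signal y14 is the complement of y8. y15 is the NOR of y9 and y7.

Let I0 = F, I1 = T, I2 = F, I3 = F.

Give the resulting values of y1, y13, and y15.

y1 = F; y13 = T; y15 = F

y1 = I3 OR I0 = F OR F = F
y2 = I3 AND I1 = F AND T = F
y4 = NOT y1 = NOT F = T
y5 = y4 OR y1 = T OR F = T
y6 = y5 NOR I1 = T NOR T = F
y7 = y4 OR y6 = T OR F = T
y8 = y1 XOR y4 = F XOR T = T
y9 = y4 NAND y8 = T NAND T = F
y12 = y2 OR I1 = F OR T = T
y13 = y12 OR y2 = T OR F = T
y15 = y9 NOR y7 = F NOR T = F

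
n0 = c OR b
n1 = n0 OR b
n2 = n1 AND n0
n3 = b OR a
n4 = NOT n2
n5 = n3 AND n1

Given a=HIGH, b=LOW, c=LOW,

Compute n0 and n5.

n0 = c OR b = LOW OR LOW = LOW
n1 = n0 OR b = LOW OR LOW = LOW
n3 = b OR a = LOW OR HIGH = HIGH
n5 = n3 AND n1 = HIGH AND LOW = LOW

n0 = LOW, n5 = LOW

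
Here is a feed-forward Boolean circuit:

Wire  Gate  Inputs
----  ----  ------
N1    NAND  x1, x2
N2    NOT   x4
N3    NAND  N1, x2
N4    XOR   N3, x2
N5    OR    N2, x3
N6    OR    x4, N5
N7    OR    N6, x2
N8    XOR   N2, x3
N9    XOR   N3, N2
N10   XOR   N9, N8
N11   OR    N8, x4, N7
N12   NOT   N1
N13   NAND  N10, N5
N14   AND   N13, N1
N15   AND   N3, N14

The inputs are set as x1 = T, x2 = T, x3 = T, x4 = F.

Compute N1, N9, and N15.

N1 = F; N9 = F; N15 = F

N1 = x1 NAND x2 = T NAND T = F
N2 = NOT x4 = NOT F = T
N3 = N1 NAND x2 = F NAND T = T
N5 = N2 OR x3 = T OR T = T
N8 = N2 XOR x3 = T XOR T = F
N9 = N3 XOR N2 = T XOR T = F
N10 = N9 XOR N8 = F XOR F = F
N13 = N10 NAND N5 = F NAND T = T
N14 = N13 AND N1 = T AND F = F
N15 = N3 AND N14 = T AND F = F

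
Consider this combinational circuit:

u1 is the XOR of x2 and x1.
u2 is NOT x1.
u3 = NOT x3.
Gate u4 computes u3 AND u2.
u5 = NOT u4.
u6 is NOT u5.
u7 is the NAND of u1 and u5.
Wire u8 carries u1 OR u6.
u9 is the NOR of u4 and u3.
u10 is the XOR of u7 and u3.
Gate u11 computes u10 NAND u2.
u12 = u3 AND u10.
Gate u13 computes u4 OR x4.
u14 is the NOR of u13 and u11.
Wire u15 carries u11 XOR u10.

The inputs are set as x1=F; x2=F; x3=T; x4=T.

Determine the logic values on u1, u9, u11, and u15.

u1 = F, u9 = T, u11 = F, u15 = T

u1 = x2 XOR x1 = F XOR F = F
u2 = NOT x1 = NOT F = T
u3 = NOT x3 = NOT T = F
u4 = u3 AND u2 = F AND T = F
u5 = NOT u4 = NOT F = T
u7 = u1 NAND u5 = F NAND T = T
u9 = u4 NOR u3 = F NOR F = T
u10 = u7 XOR u3 = T XOR F = T
u11 = u10 NAND u2 = T NAND T = F
u15 = u11 XOR u10 = F XOR T = T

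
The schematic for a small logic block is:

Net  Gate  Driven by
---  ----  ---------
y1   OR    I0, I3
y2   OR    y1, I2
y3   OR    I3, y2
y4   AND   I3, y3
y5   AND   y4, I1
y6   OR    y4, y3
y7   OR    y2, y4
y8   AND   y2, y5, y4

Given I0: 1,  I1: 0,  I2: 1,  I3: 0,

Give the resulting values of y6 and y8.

y6 = 1  y8 = 0

y1 = I0 OR I3 = 1 OR 0 = 1
y2 = y1 OR I2 = 1 OR 1 = 1
y3 = I3 OR y2 = 0 OR 1 = 1
y4 = I3 AND y3 = 0 AND 1 = 0
y5 = y4 AND I1 = 0 AND 0 = 0
y6 = y4 OR y3 = 0 OR 1 = 1
y8 = y2 AND y5 AND y4 = 1 AND 0 AND 0 = 0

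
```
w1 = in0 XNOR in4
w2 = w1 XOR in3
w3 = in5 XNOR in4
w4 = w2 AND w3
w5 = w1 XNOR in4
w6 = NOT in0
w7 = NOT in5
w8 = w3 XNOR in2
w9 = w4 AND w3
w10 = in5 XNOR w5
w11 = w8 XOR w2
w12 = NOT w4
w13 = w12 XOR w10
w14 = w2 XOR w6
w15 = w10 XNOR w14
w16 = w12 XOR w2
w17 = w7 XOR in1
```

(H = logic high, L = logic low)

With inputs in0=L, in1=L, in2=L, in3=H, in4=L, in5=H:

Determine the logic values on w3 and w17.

w3 = in5 XNOR in4 = H XNOR L = L
w7 = NOT in5 = NOT H = L
w17 = w7 XOR in1 = L XOR L = L

w3 = L, w17 = L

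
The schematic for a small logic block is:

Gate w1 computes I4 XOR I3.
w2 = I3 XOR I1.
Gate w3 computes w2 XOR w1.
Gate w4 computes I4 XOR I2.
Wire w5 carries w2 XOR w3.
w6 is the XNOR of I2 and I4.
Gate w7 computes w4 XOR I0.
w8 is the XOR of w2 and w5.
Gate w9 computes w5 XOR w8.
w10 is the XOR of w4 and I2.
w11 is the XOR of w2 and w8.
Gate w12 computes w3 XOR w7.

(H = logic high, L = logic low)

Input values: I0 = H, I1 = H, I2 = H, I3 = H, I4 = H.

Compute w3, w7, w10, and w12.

w3 = L, w7 = H, w10 = H, w12 = H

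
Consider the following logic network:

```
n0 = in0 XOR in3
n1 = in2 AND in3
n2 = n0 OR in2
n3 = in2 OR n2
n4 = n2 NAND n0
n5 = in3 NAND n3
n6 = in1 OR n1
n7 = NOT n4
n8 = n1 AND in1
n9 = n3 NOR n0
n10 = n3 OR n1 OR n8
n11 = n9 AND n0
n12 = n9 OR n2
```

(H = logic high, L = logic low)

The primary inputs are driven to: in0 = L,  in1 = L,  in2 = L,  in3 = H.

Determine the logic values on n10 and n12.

n10 = H, n12 = H

n0 = in0 XOR in3 = L XOR H = H
n1 = in2 AND in3 = L AND H = L
n2 = n0 OR in2 = H OR L = H
n3 = in2 OR n2 = L OR H = H
n8 = n1 AND in1 = L AND L = L
n9 = n3 NOR n0 = H NOR H = L
n10 = n3 OR n1 OR n8 = H OR L OR L = H
n12 = n9 OR n2 = L OR H = H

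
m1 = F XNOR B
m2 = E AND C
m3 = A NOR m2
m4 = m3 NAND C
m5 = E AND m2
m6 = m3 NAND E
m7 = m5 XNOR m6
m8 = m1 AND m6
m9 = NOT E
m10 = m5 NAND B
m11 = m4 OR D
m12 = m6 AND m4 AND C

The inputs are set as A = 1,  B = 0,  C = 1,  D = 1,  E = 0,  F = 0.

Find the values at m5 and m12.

m5 = 0, m12 = 1

m2 = E AND C = 0 AND 1 = 0
m3 = A NOR m2 = 1 NOR 0 = 0
m4 = m3 NAND C = 0 NAND 1 = 1
m5 = E AND m2 = 0 AND 0 = 0
m6 = m3 NAND E = 0 NAND 0 = 1
m12 = m6 AND m4 AND C = 1 AND 1 AND 1 = 1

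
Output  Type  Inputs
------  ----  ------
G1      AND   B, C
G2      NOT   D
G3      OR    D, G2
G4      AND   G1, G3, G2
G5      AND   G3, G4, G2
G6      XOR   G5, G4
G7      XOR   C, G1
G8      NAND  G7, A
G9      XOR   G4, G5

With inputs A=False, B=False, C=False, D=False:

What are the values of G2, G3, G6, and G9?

G2 = True; G3 = True; G6 = False; G9 = False

G1 = B AND C = False AND False = False
G2 = NOT D = NOT False = True
G3 = D OR G2 = False OR True = True
G4 = G1 AND G3 AND G2 = False AND True AND True = False
G5 = G3 AND G4 AND G2 = True AND False AND True = False
G6 = G5 XOR G4 = False XOR False = False
G9 = G4 XOR G5 = False XOR False = False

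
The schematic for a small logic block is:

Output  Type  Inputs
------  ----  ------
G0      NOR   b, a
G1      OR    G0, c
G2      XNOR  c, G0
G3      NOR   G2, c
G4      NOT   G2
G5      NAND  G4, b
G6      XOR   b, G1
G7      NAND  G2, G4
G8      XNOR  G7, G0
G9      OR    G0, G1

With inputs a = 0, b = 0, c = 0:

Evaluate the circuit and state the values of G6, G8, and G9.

G6 = 1, G8 = 1, G9 = 1

G0 = b NOR a = 0 NOR 0 = 1
G1 = G0 OR c = 1 OR 0 = 1
G2 = c XNOR G0 = 0 XNOR 1 = 0
G4 = NOT G2 = NOT 0 = 1
G6 = b XOR G1 = 0 XOR 1 = 1
G7 = G2 NAND G4 = 0 NAND 1 = 1
G8 = G7 XNOR G0 = 1 XNOR 1 = 1
G9 = G0 OR G1 = 1 OR 1 = 1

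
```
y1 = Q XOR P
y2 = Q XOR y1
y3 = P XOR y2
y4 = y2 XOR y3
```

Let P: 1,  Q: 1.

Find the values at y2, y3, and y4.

y2 = 1; y3 = 0; y4 = 1

y1 = Q XOR P = 1 XOR 1 = 0
y2 = Q XOR y1 = 1 XOR 0 = 1
y3 = P XOR y2 = 1 XOR 1 = 0
y4 = y2 XOR y3 = 1 XOR 0 = 1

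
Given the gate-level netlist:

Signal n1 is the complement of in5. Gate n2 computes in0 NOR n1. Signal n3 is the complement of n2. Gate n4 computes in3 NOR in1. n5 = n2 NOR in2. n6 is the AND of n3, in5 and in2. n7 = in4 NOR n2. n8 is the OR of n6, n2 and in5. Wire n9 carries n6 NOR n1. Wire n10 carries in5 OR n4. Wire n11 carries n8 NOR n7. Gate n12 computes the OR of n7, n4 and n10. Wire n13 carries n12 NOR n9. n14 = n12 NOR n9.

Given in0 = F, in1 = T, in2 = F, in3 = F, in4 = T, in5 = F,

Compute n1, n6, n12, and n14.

n1 = NOT in5 = NOT F = T
n2 = in0 NOR n1 = F NOR T = F
n3 = NOT n2 = NOT F = T
n4 = in3 NOR in1 = F NOR T = F
n6 = n3 AND in5 AND in2 = T AND F AND F = F
n7 = in4 NOR n2 = T NOR F = F
n9 = n6 NOR n1 = F NOR T = F
n10 = in5 OR n4 = F OR F = F
n12 = n7 OR n4 OR n10 = F OR F OR F = F
n14 = n12 NOR n9 = F NOR F = T

n1 = T, n6 = F, n12 = F, n14 = T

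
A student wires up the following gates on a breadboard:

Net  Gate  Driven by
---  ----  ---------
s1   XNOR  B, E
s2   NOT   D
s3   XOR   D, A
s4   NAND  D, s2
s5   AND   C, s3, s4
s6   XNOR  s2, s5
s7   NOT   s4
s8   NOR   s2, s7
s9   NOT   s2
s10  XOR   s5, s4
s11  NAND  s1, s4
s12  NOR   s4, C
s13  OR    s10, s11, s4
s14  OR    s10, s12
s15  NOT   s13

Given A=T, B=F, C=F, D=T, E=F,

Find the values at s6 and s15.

s1 = B XNOR E = F XNOR F = T
s2 = NOT D = NOT T = F
s3 = D XOR A = T XOR T = F
s4 = D NAND s2 = T NAND F = T
s5 = C AND s3 AND s4 = F AND F AND T = F
s6 = s2 XNOR s5 = F XNOR F = T
s10 = s5 XOR s4 = F XOR T = T
s11 = s1 NAND s4 = T NAND T = F
s13 = s10 OR s11 OR s4 = T OR F OR T = T
s15 = NOT s13 = NOT T = F

s6 = T, s15 = F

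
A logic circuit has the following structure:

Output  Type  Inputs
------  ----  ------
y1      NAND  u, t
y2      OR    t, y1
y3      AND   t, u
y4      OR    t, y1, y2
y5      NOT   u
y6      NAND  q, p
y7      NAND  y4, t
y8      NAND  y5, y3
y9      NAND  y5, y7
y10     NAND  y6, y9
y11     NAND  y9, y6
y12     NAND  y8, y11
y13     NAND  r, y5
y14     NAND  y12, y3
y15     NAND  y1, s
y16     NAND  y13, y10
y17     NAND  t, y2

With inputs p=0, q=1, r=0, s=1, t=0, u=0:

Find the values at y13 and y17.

y13 = 1, y17 = 1

y1 = u NAND t = 0 NAND 0 = 1
y2 = t OR y1 = 0 OR 1 = 1
y5 = NOT u = NOT 0 = 1
y13 = r NAND y5 = 0 NAND 1 = 1
y17 = t NAND y2 = 0 NAND 1 = 1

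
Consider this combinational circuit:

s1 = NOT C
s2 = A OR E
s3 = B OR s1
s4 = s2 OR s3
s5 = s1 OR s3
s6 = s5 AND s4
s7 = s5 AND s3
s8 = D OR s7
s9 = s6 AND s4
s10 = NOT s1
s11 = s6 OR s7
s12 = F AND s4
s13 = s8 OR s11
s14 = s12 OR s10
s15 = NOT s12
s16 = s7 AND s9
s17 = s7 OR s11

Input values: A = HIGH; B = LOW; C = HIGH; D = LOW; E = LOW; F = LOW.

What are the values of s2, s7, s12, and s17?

s2 = HIGH  s7 = LOW  s12 = LOW  s17 = LOW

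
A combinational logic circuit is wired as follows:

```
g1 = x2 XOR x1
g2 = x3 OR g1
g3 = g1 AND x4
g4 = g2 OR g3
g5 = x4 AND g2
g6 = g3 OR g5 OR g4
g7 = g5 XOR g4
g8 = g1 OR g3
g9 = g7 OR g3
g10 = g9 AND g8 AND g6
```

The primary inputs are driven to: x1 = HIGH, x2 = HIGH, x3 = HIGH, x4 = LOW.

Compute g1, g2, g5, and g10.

g1 = x2 XOR x1 = HIGH XOR HIGH = LOW
g2 = x3 OR g1 = HIGH OR LOW = HIGH
g3 = g1 AND x4 = LOW AND LOW = LOW
g4 = g2 OR g3 = HIGH OR LOW = HIGH
g5 = x4 AND g2 = LOW AND HIGH = LOW
g6 = g3 OR g5 OR g4 = LOW OR LOW OR HIGH = HIGH
g7 = g5 XOR g4 = LOW XOR HIGH = HIGH
g8 = g1 OR g3 = LOW OR LOW = LOW
g9 = g7 OR g3 = HIGH OR LOW = HIGH
g10 = g9 AND g8 AND g6 = HIGH AND LOW AND HIGH = LOW

g1 = LOW, g2 = HIGH, g5 = LOW, g10 = LOW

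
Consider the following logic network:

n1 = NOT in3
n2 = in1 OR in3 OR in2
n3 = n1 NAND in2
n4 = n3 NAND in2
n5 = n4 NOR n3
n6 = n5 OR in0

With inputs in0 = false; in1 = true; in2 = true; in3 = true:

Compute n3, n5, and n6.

n1 = NOT in3 = NOT true = false
n3 = n1 NAND in2 = false NAND true = true
n4 = n3 NAND in2 = true NAND true = false
n5 = n4 NOR n3 = false NOR true = false
n6 = n5 OR in0 = false OR false = false

n3 = true; n5 = false; n6 = false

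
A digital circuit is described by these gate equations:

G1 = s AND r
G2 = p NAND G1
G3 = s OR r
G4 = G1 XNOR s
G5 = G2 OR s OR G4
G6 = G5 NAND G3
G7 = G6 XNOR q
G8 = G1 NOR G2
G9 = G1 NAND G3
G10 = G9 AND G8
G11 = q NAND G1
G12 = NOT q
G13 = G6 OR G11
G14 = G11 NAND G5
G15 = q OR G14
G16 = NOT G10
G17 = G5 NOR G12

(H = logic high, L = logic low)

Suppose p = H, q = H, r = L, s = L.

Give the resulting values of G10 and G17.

G10 = L, G17 = L

G1 = s AND r = L AND L = L
G2 = p NAND G1 = H NAND L = H
G3 = s OR r = L OR L = L
G4 = G1 XNOR s = L XNOR L = H
G5 = G2 OR s OR G4 = H OR L OR H = H
G8 = G1 NOR G2 = L NOR H = L
G9 = G1 NAND G3 = L NAND L = H
G10 = G9 AND G8 = H AND L = L
G12 = NOT q = NOT H = L
G17 = G5 NOR G12 = H NOR L = L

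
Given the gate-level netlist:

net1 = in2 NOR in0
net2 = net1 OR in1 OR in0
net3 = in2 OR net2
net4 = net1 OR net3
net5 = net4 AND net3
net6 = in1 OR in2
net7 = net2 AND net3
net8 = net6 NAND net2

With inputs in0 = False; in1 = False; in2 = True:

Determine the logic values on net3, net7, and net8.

net3 = True; net7 = False; net8 = True

net1 = in2 NOR in0 = True NOR False = False
net2 = net1 OR in1 OR in0 = False OR False OR False = False
net3 = in2 OR net2 = True OR False = True
net6 = in1 OR in2 = False OR True = True
net7 = net2 AND net3 = False AND True = False
net8 = net6 NAND net2 = True NAND False = True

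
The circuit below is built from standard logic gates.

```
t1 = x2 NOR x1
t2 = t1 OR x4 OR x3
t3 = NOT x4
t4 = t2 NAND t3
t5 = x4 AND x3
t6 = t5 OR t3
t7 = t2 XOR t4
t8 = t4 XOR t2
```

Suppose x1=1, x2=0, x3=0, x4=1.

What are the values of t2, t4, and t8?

t1 = x2 NOR x1 = 0 NOR 1 = 0
t2 = t1 OR x4 OR x3 = 0 OR 1 OR 0 = 1
t3 = NOT x4 = NOT 1 = 0
t4 = t2 NAND t3 = 1 NAND 0 = 1
t8 = t4 XOR t2 = 1 XOR 1 = 0

t2 = 1  t4 = 1  t8 = 0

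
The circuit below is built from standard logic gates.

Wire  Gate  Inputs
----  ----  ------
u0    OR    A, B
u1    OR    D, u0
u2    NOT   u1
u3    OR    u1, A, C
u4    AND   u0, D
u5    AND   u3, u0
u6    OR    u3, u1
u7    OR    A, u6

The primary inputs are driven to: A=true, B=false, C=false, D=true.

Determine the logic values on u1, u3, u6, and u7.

u1 = true, u3 = true, u6 = true, u7 = true

u0 = A OR B = true OR false = true
u1 = D OR u0 = true OR true = true
u3 = u1 OR A OR C = true OR true OR false = true
u6 = u3 OR u1 = true OR true = true
u7 = A OR u6 = true OR true = true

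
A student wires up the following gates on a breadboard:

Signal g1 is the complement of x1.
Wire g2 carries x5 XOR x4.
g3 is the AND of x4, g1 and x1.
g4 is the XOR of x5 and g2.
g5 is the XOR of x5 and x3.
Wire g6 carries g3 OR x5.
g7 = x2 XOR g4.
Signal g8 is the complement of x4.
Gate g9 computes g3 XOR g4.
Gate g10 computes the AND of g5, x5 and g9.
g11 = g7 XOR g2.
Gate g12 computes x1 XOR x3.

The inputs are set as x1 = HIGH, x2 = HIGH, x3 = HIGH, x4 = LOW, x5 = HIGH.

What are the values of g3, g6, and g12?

g3 = LOW, g6 = HIGH, g12 = LOW

g1 = NOT x1 = NOT HIGH = LOW
g3 = x4 AND g1 AND x1 = LOW AND LOW AND HIGH = LOW
g6 = g3 OR x5 = LOW OR HIGH = HIGH
g12 = x1 XOR x3 = HIGH XOR HIGH = LOW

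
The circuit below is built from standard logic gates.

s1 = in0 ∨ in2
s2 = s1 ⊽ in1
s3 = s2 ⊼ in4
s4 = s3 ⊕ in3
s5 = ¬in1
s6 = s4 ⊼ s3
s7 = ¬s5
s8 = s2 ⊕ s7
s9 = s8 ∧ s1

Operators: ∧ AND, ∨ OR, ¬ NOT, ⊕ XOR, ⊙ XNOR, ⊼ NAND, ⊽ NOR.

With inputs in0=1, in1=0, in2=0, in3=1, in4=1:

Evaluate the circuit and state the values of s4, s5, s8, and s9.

s1 = in0 OR in2 = 1 OR 0 = 1
s2 = s1 NOR in1 = 1 NOR 0 = 0
s3 = s2 NAND in4 = 0 NAND 1 = 1
s4 = s3 XOR in3 = 1 XOR 1 = 0
s5 = NOT in1 = NOT 0 = 1
s7 = NOT s5 = NOT 1 = 0
s8 = s2 XOR s7 = 0 XOR 0 = 0
s9 = s8 AND s1 = 0 AND 1 = 0

s4 = 0; s5 = 1; s8 = 0; s9 = 0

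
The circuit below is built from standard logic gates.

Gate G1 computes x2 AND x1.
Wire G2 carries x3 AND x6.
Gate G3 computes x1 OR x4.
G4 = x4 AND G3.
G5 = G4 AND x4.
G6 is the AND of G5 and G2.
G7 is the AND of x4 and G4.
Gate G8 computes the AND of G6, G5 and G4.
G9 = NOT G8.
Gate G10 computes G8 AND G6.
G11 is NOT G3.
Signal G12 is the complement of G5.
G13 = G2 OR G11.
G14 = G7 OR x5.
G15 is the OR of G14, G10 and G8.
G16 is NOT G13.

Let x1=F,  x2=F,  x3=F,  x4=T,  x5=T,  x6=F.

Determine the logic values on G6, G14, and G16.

G2 = x3 AND x6 = F AND F = F
G3 = x1 OR x4 = F OR T = T
G4 = x4 AND G3 = T AND T = T
G5 = G4 AND x4 = T AND T = T
G6 = G5 AND G2 = T AND F = F
G7 = x4 AND G4 = T AND T = T
G11 = NOT G3 = NOT T = F
G13 = G2 OR G11 = F OR F = F
G14 = G7 OR x5 = T OR T = T
G16 = NOT G13 = NOT F = T

G6 = F, G14 = T, G16 = T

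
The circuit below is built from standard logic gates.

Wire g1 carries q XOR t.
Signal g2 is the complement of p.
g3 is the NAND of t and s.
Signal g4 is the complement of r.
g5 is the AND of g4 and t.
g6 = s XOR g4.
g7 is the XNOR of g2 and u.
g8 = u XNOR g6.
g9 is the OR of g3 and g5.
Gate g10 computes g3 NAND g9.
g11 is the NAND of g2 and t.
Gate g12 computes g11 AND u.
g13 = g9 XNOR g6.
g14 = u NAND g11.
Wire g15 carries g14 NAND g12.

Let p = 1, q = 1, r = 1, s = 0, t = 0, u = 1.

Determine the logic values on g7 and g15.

g2 = NOT p = NOT 1 = 0
g7 = g2 XNOR u = 0 XNOR 1 = 0
g11 = g2 NAND t = 0 NAND 0 = 1
g12 = g11 AND u = 1 AND 1 = 1
g14 = u NAND g11 = 1 NAND 1 = 0
g15 = g14 NAND g12 = 0 NAND 1 = 1

g7 = 0, g15 = 1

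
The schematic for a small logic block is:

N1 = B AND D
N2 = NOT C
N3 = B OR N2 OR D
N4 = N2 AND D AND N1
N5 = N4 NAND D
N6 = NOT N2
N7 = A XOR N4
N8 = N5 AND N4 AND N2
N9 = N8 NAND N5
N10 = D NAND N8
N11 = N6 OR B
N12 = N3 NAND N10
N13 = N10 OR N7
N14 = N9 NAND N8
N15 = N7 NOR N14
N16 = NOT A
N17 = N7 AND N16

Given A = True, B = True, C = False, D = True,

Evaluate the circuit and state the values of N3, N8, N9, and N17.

N3 = True, N8 = False, N9 = True, N17 = False

N1 = B AND D = True AND True = True
N2 = NOT C = NOT False = True
N3 = B OR N2 OR D = True OR True OR True = True
N4 = N2 AND D AND N1 = True AND True AND True = True
N5 = N4 NAND D = True NAND True = False
N7 = A XOR N4 = True XOR True = False
N8 = N5 AND N4 AND N2 = False AND True AND True = False
N9 = N8 NAND N5 = False NAND False = True
N16 = NOT A = NOT True = False
N17 = N7 AND N16 = False AND False = False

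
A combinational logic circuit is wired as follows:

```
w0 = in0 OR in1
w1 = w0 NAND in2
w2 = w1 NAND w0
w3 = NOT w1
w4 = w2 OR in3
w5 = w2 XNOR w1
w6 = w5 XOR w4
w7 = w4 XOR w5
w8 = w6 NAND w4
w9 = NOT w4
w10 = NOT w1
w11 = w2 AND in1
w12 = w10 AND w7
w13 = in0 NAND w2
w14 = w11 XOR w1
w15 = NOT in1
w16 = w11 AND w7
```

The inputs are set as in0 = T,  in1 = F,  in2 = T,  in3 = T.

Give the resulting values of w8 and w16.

w0 = in0 OR in1 = T OR F = T
w1 = w0 NAND in2 = T NAND T = F
w2 = w1 NAND w0 = F NAND T = T
w4 = w2 OR in3 = T OR T = T
w5 = w2 XNOR w1 = T XNOR F = F
w6 = w5 XOR w4 = F XOR T = T
w7 = w4 XOR w5 = T XOR F = T
w8 = w6 NAND w4 = T NAND T = F
w11 = w2 AND in1 = T AND F = F
w16 = w11 AND w7 = F AND T = F

w8 = F  w16 = F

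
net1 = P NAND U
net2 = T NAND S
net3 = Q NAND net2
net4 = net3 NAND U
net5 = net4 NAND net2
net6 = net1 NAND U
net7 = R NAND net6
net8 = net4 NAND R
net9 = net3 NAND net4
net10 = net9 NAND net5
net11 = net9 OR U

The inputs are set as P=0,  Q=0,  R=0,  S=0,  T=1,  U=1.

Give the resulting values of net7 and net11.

net7 = 1; net11 = 1

net1 = P NAND U = 0 NAND 1 = 1
net2 = T NAND S = 1 NAND 0 = 1
net3 = Q NAND net2 = 0 NAND 1 = 1
net4 = net3 NAND U = 1 NAND 1 = 0
net6 = net1 NAND U = 1 NAND 1 = 0
net7 = R NAND net6 = 0 NAND 0 = 1
net9 = net3 NAND net4 = 1 NAND 0 = 1
net11 = net9 OR U = 1 OR 1 = 1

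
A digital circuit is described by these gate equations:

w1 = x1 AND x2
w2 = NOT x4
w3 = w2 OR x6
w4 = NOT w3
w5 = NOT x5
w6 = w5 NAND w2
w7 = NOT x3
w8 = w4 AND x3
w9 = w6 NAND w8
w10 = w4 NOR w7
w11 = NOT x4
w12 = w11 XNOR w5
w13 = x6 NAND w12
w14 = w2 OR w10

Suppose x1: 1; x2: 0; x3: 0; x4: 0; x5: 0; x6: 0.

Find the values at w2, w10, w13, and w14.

w2 = 1  w10 = 0  w13 = 1  w14 = 1

w2 = NOT x4 = NOT 0 = 1
w3 = w2 OR x6 = 1 OR 0 = 1
w4 = NOT w3 = NOT 1 = 0
w5 = NOT x5 = NOT 0 = 1
w7 = NOT x3 = NOT 0 = 1
w10 = w4 NOR w7 = 0 NOR 1 = 0
w11 = NOT x4 = NOT 0 = 1
w12 = w11 XNOR w5 = 1 XNOR 1 = 1
w13 = x6 NAND w12 = 0 NAND 1 = 1
w14 = w2 OR w10 = 1 OR 0 = 1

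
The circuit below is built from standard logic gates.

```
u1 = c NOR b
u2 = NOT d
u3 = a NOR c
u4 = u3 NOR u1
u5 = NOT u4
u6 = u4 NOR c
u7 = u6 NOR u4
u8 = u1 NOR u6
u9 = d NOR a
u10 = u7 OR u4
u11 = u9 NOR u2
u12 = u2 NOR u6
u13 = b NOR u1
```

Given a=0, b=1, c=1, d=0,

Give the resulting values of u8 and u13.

u8 = 1; u13 = 0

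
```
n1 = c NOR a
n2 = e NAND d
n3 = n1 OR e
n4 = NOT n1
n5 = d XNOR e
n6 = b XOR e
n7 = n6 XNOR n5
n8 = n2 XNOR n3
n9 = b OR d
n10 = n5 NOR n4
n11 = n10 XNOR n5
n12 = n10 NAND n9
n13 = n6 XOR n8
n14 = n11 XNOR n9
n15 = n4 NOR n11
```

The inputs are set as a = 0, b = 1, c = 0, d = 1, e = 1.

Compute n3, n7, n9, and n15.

n3 = 1  n7 = 0  n9 = 1  n15 = 1

n1 = c NOR a = 0 NOR 0 = 1
n3 = n1 OR e = 1 OR 1 = 1
n4 = NOT n1 = NOT 1 = 0
n5 = d XNOR e = 1 XNOR 1 = 1
n6 = b XOR e = 1 XOR 1 = 0
n7 = n6 XNOR n5 = 0 XNOR 1 = 0
n9 = b OR d = 1 OR 1 = 1
n10 = n5 NOR n4 = 1 NOR 0 = 0
n11 = n10 XNOR n5 = 0 XNOR 1 = 0
n15 = n4 NOR n11 = 0 NOR 0 = 1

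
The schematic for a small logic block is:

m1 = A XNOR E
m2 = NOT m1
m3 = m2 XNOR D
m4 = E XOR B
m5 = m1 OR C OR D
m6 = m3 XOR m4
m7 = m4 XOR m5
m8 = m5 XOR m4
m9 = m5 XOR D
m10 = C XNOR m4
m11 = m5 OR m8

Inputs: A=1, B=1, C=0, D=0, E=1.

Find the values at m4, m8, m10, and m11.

m1 = A XNOR E = 1 XNOR 1 = 1
m4 = E XOR B = 1 XOR 1 = 0
m5 = m1 OR C OR D = 1 OR 0 OR 0 = 1
m8 = m5 XOR m4 = 1 XOR 0 = 1
m10 = C XNOR m4 = 0 XNOR 0 = 1
m11 = m5 OR m8 = 1 OR 1 = 1

m4 = 0; m8 = 1; m10 = 1; m11 = 1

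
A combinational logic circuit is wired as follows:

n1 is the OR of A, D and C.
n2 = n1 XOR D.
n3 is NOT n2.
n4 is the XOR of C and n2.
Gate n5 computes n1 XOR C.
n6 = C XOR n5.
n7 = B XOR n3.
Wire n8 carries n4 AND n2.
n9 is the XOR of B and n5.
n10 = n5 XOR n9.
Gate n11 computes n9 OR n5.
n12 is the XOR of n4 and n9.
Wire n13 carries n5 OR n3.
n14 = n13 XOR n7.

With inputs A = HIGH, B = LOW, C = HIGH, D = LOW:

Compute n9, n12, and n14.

n9 = LOW  n12 = LOW  n14 = LOW

n1 = A OR D OR C = HIGH OR LOW OR HIGH = HIGH
n2 = n1 XOR D = HIGH XOR LOW = HIGH
n3 = NOT n2 = NOT HIGH = LOW
n4 = C XOR n2 = HIGH XOR HIGH = LOW
n5 = n1 XOR C = HIGH XOR HIGH = LOW
n7 = B XOR n3 = LOW XOR LOW = LOW
n9 = B XOR n5 = LOW XOR LOW = LOW
n12 = n4 XOR n9 = LOW XOR LOW = LOW
n13 = n5 OR n3 = LOW OR LOW = LOW
n14 = n13 XOR n7 = LOW XOR LOW = LOW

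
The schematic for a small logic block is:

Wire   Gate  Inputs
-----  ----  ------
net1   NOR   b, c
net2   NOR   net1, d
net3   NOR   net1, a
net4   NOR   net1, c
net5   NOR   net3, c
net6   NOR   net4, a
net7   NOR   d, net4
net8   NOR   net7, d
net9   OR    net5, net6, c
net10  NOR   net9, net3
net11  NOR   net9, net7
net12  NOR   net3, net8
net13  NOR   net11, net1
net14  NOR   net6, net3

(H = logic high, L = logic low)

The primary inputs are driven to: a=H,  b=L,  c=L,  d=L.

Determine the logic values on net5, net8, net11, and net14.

net5 = H, net8 = L, net11 = L, net14 = H

net1 = b NOR c = L NOR L = H
net3 = net1 NOR a = H NOR H = L
net4 = net1 NOR c = H NOR L = L
net5 = net3 NOR c = L NOR L = H
net6 = net4 NOR a = L NOR H = L
net7 = d NOR net4 = L NOR L = H
net8 = net7 NOR d = H NOR L = L
net9 = net5 OR net6 OR c = H OR L OR L = H
net11 = net9 NOR net7 = H NOR H = L
net14 = net6 NOR net3 = L NOR L = H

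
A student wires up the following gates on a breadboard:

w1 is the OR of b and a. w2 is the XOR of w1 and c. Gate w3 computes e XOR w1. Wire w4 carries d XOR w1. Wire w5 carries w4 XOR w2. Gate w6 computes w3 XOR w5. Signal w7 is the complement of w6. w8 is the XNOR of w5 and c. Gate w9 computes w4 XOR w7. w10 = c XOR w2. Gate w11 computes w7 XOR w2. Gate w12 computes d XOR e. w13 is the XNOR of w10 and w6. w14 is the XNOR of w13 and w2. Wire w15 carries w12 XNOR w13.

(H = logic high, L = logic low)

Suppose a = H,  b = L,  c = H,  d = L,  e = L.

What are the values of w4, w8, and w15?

w1 = b OR a = L OR H = H
w2 = w1 XOR c = H XOR H = L
w3 = e XOR w1 = L XOR H = H
w4 = d XOR w1 = L XOR H = H
w5 = w4 XOR w2 = H XOR L = H
w6 = w3 XOR w5 = H XOR H = L
w8 = w5 XNOR c = H XNOR H = H
w10 = c XOR w2 = H XOR L = H
w12 = d XOR e = L XOR L = L
w13 = w10 XNOR w6 = H XNOR L = L
w15 = w12 XNOR w13 = L XNOR L = H

w4 = H  w8 = H  w15 = H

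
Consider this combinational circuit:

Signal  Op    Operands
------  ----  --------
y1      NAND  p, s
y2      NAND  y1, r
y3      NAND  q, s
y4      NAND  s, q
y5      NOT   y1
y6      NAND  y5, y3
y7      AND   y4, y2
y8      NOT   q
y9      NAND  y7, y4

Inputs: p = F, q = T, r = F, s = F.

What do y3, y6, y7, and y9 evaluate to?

y1 = p NAND s = F NAND F = T
y2 = y1 NAND r = T NAND F = T
y3 = q NAND s = T NAND F = T
y4 = s NAND q = F NAND T = T
y5 = NOT y1 = NOT T = F
y6 = y5 NAND y3 = F NAND T = T
y7 = y4 AND y2 = T AND T = T
y9 = y7 NAND y4 = T NAND T = F

y3 = T; y6 = T; y7 = T; y9 = F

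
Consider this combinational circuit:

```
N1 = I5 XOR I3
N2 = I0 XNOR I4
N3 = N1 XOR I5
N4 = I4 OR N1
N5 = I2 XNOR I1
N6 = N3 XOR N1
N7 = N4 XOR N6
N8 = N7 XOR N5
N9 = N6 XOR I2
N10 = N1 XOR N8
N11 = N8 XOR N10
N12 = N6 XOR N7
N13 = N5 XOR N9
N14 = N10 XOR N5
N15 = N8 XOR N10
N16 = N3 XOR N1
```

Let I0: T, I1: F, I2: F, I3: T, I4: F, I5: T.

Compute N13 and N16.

N13 = F; N16 = T

N1 = I5 XOR I3 = T XOR T = F
N3 = N1 XOR I5 = F XOR T = T
N5 = I2 XNOR I1 = F XNOR F = T
N6 = N3 XOR N1 = T XOR F = T
N9 = N6 XOR I2 = T XOR F = T
N13 = N5 XOR N9 = T XOR T = F
N16 = N3 XOR N1 = T XOR F = T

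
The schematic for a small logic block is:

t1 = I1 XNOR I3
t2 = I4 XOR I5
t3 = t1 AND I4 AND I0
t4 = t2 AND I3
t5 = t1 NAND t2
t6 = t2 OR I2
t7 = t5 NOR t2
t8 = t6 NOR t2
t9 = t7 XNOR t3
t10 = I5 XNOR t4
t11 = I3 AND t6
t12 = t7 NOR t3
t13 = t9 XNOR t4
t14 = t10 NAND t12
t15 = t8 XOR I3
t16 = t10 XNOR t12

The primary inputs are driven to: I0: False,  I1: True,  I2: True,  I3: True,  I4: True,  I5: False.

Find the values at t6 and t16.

t6 = True, t16 = False

t1 = I1 XNOR I3 = True XNOR True = True
t2 = I4 XOR I5 = True XOR False = True
t3 = t1 AND I4 AND I0 = True AND True AND False = False
t4 = t2 AND I3 = True AND True = True
t5 = t1 NAND t2 = True NAND True = False
t6 = t2 OR I2 = True OR True = True
t7 = t5 NOR t2 = False NOR True = False
t10 = I5 XNOR t4 = False XNOR True = False
t12 = t7 NOR t3 = False NOR False = True
t16 = t10 XNOR t12 = False XNOR True = False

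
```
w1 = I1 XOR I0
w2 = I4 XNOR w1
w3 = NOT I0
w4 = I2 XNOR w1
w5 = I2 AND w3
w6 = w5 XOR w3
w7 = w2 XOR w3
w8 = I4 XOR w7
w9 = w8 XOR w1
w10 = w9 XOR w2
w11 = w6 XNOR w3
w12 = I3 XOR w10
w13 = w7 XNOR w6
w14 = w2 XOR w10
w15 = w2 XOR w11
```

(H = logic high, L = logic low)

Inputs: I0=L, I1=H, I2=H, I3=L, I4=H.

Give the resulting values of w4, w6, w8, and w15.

w4 = H, w6 = L, w8 = H, w15 = H

w1 = I1 XOR I0 = H XOR L = H
w2 = I4 XNOR w1 = H XNOR H = H
w3 = NOT I0 = NOT L = H
w4 = I2 XNOR w1 = H XNOR H = H
w5 = I2 AND w3 = H AND H = H
w6 = w5 XOR w3 = H XOR H = L
w7 = w2 XOR w3 = H XOR H = L
w8 = I4 XOR w7 = H XOR L = H
w11 = w6 XNOR w3 = L XNOR H = L
w15 = w2 XOR w11 = H XOR L = H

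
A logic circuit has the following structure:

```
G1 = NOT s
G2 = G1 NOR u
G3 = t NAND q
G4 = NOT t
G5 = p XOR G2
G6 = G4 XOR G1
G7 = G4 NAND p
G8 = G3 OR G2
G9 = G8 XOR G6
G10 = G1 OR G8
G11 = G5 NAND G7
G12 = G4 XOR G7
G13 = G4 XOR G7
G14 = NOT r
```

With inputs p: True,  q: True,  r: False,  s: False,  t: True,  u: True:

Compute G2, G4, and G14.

G2 = False  G4 = False  G14 = True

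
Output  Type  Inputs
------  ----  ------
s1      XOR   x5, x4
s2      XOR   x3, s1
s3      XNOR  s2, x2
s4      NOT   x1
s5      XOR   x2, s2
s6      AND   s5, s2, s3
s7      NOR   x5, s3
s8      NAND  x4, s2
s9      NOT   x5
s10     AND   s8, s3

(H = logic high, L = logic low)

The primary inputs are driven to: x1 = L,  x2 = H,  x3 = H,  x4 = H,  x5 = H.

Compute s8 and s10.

s8 = L, s10 = L

s1 = x5 XOR x4 = H XOR H = L
s2 = x3 XOR s1 = H XOR L = H
s3 = s2 XNOR x2 = H XNOR H = H
s8 = x4 NAND s2 = H NAND H = L
s10 = s8 AND s3 = L AND H = L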